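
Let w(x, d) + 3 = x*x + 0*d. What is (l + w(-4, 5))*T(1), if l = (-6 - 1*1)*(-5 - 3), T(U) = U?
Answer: 69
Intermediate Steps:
w(x, d) = -3 + x² (w(x, d) = -3 + (x*x + 0*d) = -3 + (x² + 0) = -3 + x²)
l = 56 (l = (-6 - 1)*(-8) = -7*(-8) = 56)
(l + w(-4, 5))*T(1) = (56 + (-3 + (-4)²))*1 = (56 + (-3 + 16))*1 = (56 + 13)*1 = 69*1 = 69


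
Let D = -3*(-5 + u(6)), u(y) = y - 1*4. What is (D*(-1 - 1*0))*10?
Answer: -90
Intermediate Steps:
u(y) = -4 + y (u(y) = y - 4 = -4 + y)
D = 9 (D = -3*(-5 + (-4 + 6)) = -3*(-5 + 2) = -3*(-3) = 9)
(D*(-1 - 1*0))*10 = (9*(-1 - 1*0))*10 = (9*(-1 + 0))*10 = (9*(-1))*10 = -9*10 = -90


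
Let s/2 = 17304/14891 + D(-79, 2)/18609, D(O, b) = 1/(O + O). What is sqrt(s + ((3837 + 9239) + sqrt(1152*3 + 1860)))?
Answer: sqrt(6267582753103843973311773 + 958468793260854511602*sqrt(1329))/21891422901 ≈ 114.68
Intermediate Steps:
D(O, b) = 1/(2*O)
s = 50877586597/21891422901 (s = 2*(17304/14891 + ((1/2)/(-79))/18609) = 2*(17304*(1/14891) + ((1/2)*(-1/79))*(1/18609)) = 2*(17304/14891 - 1/158*1/18609) = 2*(17304/14891 - 1/2940222) = 2*(50877586597/43782845802) = 50877586597/21891422901 ≈ 2.3241)
sqrt(s + ((3837 + 9239) + sqrt(1152*3 + 1860))) = sqrt(50877586597/21891422901 + ((3837 + 9239) + sqrt(1152*3 + 1860))) = sqrt(50877586597/21891422901 + (13076 + sqrt(3456 + 1860))) = sqrt(50877586597/21891422901 + (13076 + sqrt(5316))) = sqrt(50877586597/21891422901 + (13076 + 2*sqrt(1329))) = sqrt(286303123440073/21891422901 + 2*sqrt(1329))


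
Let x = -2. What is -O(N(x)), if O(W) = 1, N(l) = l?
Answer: -1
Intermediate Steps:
-O(N(x)) = -1*1 = -1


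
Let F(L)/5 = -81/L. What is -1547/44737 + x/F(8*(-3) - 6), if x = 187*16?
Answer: 38237777/172557 ≈ 221.59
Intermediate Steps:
x = 2992
F(L) = -405/L (F(L) = 5*(-81/L) = -405/L)
-1547/44737 + x/F(8*(-3) - 6) = -1547/44737 + 2992/((-405/(8*(-3) - 6))) = -1547*1/44737 + 2992/((-405/(-24 - 6))) = -221/6391 + 2992/((-405/(-30))) = -221/6391 + 2992/((-405*(-1/30))) = -221/6391 + 2992/(27/2) = -221/6391 + 2992*(2/27) = -221/6391 + 5984/27 = 38237777/172557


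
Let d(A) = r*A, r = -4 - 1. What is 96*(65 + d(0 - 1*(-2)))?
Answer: 5280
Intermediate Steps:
r = -5
d(A) = -5*A
96*(65 + d(0 - 1*(-2))) = 96*(65 - 5*(0 - 1*(-2))) = 96*(65 - 5*(0 + 2)) = 96*(65 - 5*2) = 96*(65 - 10) = 96*55 = 5280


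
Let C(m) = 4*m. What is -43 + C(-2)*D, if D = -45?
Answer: 317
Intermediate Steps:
-43 + C(-2)*D = -43 + (4*(-2))*(-45) = -43 - 8*(-45) = -43 + 360 = 317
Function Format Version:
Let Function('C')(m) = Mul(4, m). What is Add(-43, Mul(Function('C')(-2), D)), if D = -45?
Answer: 317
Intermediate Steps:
Add(-43, Mul(Function('C')(-2), D)) = Add(-43, Mul(Mul(4, -2), -45)) = Add(-43, Mul(-8, -45)) = Add(-43, 360) = 317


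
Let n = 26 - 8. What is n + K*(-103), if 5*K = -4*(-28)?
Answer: -11446/5 ≈ -2289.2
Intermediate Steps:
K = 112/5 (K = (-4*(-28))/5 = (1/5)*112 = 112/5 ≈ 22.400)
n = 18
n + K*(-103) = 18 + (112/5)*(-103) = 18 - 11536/5 = -11446/5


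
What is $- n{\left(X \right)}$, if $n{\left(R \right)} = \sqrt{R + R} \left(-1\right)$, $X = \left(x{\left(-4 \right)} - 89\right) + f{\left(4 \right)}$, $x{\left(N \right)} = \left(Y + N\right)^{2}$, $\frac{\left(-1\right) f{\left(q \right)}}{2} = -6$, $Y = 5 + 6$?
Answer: $2 i \sqrt{14} \approx 7.4833 i$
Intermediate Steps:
$Y = 11$
$f{\left(q \right)} = 12$ ($f{\left(q \right)} = \left(-2\right) \left(-6\right) = 12$)
$x{\left(N \right)} = \left(11 + N\right)^{2}$
$X = -28$ ($X = \left(\left(11 - 4\right)^{2} - 89\right) + 12 = \left(7^{2} - 89\right) + 12 = \left(49 - 89\right) + 12 = -40 + 12 = -28$)
$n{\left(R \right)} = - \sqrt{2} \sqrt{R}$ ($n{\left(R \right)} = \sqrt{2 R} \left(-1\right) = \sqrt{2} \sqrt{R} \left(-1\right) = - \sqrt{2} \sqrt{R}$)
$- n{\left(X \right)} = - \left(-1\right) \sqrt{2} \sqrt{-28} = - \left(-1\right) \sqrt{2} \cdot 2 i \sqrt{7} = - \left(-2\right) i \sqrt{14} = 2 i \sqrt{14}$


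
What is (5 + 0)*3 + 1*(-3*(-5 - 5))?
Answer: 45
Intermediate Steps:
(5 + 0)*3 + 1*(-3*(-5 - 5)) = 5*3 + 1*(-3*(-10)) = 15 + 1*30 = 15 + 30 = 45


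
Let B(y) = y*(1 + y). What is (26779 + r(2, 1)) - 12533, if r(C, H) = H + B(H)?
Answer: 14249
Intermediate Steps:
r(C, H) = H + H*(1 + H)
(26779 + r(2, 1)) - 12533 = (26779 + 1*(2 + 1)) - 12533 = (26779 + 1*3) - 12533 = (26779 + 3) - 12533 = 26782 - 12533 = 14249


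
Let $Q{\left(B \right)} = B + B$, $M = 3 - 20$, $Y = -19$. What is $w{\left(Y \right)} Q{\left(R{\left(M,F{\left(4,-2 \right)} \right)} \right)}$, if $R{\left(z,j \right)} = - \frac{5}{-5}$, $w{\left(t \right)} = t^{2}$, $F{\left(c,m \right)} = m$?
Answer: $722$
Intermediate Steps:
$M = -17$ ($M = 3 - 20 = -17$)
$R{\left(z,j \right)} = 1$ ($R{\left(z,j \right)} = \left(-5\right) \left(- \frac{1}{5}\right) = 1$)
$Q{\left(B \right)} = 2 B$
$w{\left(Y \right)} Q{\left(R{\left(M,F{\left(4,-2 \right)} \right)} \right)} = \left(-19\right)^{2} \cdot 2 \cdot 1 = 361 \cdot 2 = 722$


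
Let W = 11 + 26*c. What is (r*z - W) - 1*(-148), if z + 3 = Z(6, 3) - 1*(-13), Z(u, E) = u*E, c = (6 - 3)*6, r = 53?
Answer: 1153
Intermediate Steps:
c = 18 (c = 3*6 = 18)
Z(u, E) = E*u
z = 28 (z = -3 + (3*6 - 1*(-13)) = -3 + (18 + 13) = -3 + 31 = 28)
W = 479 (W = 11 + 26*18 = 11 + 468 = 479)
(r*z - W) - 1*(-148) = (53*28 - 1*479) - 1*(-148) = (1484 - 479) + 148 = 1005 + 148 = 1153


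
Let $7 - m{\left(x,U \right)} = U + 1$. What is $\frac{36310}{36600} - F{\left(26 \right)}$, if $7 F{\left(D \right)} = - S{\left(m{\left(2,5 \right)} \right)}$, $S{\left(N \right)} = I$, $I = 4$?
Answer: $\frac{40057}{25620} \approx 1.5635$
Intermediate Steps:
$m{\left(x,U \right)} = 6 - U$ ($m{\left(x,U \right)} = 7 - \left(U + 1\right) = 7 - \left(1 + U\right) = 6 - U$)
$S{\left(N \right)} = 4$
$F{\left(D \right)} = - \frac{4}{7}$ ($F{\left(D \right)} = \frac{\left(-1\right) 4}{7} = \frac{1}{7} \left(-4\right) = - \frac{4}{7}$)
$\frac{36310}{36600} - F{\left(26 \right)} = \frac{36310}{36600} - - \frac{4}{7} = 36310 \cdot \frac{1}{36600} + \frac{4}{7} = \frac{3631}{3660} + \frac{4}{7} = \frac{40057}{25620}$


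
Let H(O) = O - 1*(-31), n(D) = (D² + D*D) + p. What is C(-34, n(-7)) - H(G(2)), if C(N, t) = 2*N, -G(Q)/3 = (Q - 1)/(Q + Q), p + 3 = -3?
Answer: -393/4 ≈ -98.250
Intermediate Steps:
p = -6 (p = -3 - 3 = -6)
n(D) = -6 + 2*D² (n(D) = (D² + D*D) - 6 = (D² + D²) - 6 = 2*D² - 6 = -6 + 2*D²)
G(Q) = -3*(-1 + Q)/(2*Q) (G(Q) = -3*(Q - 1)/(Q + Q) = -3*(-1 + Q)/(2*Q))
H(O) = 31 + O (H(O) = O + 31 = 31 + O)
C(-34, n(-7)) - H(G(2)) = 2*(-34) - (31 + (3/2)*(1 - 1*2)/2) = -68 - (31 + (3/2)*(½)*(1 - 2)) = -68 - (31 + (3/2)*(½)*(-1)) = -68 - (31 - ¾) = -68 - 1*121/4 = -68 - 121/4 = -393/4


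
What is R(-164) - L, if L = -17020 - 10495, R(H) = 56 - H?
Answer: 27735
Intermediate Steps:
L = -27515
R(-164) - L = (56 - 1*(-164)) - 1*(-27515) = (56 + 164) + 27515 = 220 + 27515 = 27735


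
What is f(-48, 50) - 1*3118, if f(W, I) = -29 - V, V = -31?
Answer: -3116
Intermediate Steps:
f(W, I) = 2 (f(W, I) = -29 - 1*(-31) = -29 + 31 = 2)
f(-48, 50) - 1*3118 = 2 - 1*3118 = 2 - 3118 = -3116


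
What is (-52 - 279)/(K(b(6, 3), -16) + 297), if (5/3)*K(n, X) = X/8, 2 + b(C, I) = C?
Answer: -1655/1479 ≈ -1.1190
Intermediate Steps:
b(C, I) = -2 + C
K(n, X) = 3*X/40 (K(n, X) = 3*(X/8)/5 = 3*X/40)
(-52 - 279)/(K(b(6, 3), -16) + 297) = (-52 - 279)/((3/40)*(-16) + 297) = -331/(-6/5 + 297) = -331/1479/5 = -331*5/1479 = -1655/1479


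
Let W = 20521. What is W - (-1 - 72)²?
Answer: 15192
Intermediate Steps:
W - (-1 - 72)² = 20521 - (-1 - 72)² = 20521 - 1*(-73)² = 20521 - 1*5329 = 20521 - 5329 = 15192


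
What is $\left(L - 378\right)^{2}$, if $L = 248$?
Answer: $16900$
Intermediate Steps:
$\left(L - 378\right)^{2} = \left(248 - 378\right)^{2} = \left(-130\right)^{2} = 16900$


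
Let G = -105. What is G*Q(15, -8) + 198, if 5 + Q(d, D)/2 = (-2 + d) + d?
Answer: -4632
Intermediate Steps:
Q(d, D) = -14 + 4*d (Q(d, D) = -10 + 2*((-2 + d) + d) = -10 + 2*(-2 + 2*d) = -10 + (-4 + 4*d) = -14 + 4*d)
G*Q(15, -8) + 198 = -105*(-14 + 4*15) + 198 = -105*(-14 + 60) + 198 = -105*46 + 198 = -4830 + 198 = -4632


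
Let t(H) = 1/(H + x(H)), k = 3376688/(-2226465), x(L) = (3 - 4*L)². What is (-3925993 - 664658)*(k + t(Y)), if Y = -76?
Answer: 162198213726065101/23296987605 ≈ 6.9622e+6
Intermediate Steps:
k = -3376688/2226465 (k = 3376688*(-1/2226465) = -3376688/2226465 ≈ -1.5166)
t(H) = 1/(H + (-3 + 4*H)²)
(-3925993 - 664658)*(k + t(Y)) = (-3925993 - 664658)*(-3376688/2226465 + 1/(-76 + (-3 + 4*(-76))²)) = -4590651*(-3376688/2226465 + 1/(-76 + (-3 - 304)²)) = -4590651*(-3376688/2226465 + 1/(-76 + (-307)²)) = -4590651*(-3376688/2226465 + 1/(-76 + 94249)) = -4590651*(-3376688/2226465 + 1/94173) = -4590651*(-105996870853/69890962815) = 162198213726065101/23296987605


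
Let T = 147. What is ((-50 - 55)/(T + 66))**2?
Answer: 1225/5041 ≈ 0.24301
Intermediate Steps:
((-50 - 55)/(T + 66))**2 = ((-50 - 55)/(147 + 66))**2 = (-105/213)**2 = (-105*1/213)**2 = (-35/71)**2 = 1225/5041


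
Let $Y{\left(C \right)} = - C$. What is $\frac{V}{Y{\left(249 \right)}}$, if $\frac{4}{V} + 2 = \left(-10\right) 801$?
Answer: $\frac{1}{498747} \approx 2.005 \cdot 10^{-6}$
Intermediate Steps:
$V = - \frac{1}{2003}$ ($V = \frac{4}{-2 - 8010} = \frac{4}{-8012} = 4 \left(- \frac{1}{8012}\right) = - \frac{1}{2003} \approx -0.00049925$)
$\frac{V}{Y{\left(249 \right)}} = - \frac{1}{2003 \left(\left(-1\right) 249\right)} = - \frac{1}{2003 \left(-249\right)} = \left(- \frac{1}{2003}\right) \left(- \frac{1}{249}\right) = \frac{1}{498747}$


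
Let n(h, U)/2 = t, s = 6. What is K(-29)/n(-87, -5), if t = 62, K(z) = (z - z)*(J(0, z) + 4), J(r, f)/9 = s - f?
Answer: 0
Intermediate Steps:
J(r, f) = 54 - 9*f (J(r, f) = 9*(6 - f) = 54 - 9*f)
K(z) = 0 (K(z) = (z - z)*((54 - 9*z) + 4) = 0*(58 - 9*z) = 0)
n(h, U) = 124 (n(h, U) = 2*62 = 124)
K(-29)/n(-87, -5) = 0/124 = 0*(1/124) = 0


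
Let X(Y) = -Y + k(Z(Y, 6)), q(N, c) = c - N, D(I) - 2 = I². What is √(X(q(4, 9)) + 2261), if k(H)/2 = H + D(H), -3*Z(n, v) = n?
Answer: 2*√5090/3 ≈ 47.563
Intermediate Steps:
D(I) = 2 + I²
Z(n, v) = -n/3
k(H) = 4 + 2*H + 2*H² (k(H) = 2*(H + (2 + H²)) = 2*(2 + H + H²) = 4 + 2*H + 2*H²)
X(Y) = 4 - 5*Y/3 + 2*Y²/9 (X(Y) = -Y + (4 + 2*(-Y/3) + 2*(-Y/3)²) = -Y + (4 - 2*Y/3 + 2*(Y²/9)) = -Y + (4 - 2*Y/3 + 2*Y²/9) = 4 - 5*Y/3 + 2*Y²/9)
√(X(q(4, 9)) + 2261) = √((4 - 5*(9 - 1*4)/3 + 2*(9 - 1*4)²/9) + 2261) = √((4 - 5*(9 - 4)/3 + 2*(9 - 4)²/9) + 2261) = √((4 - 5/3*5 + (2/9)*5²) + 2261) = √((4 - 25/3 + (2/9)*25) + 2261) = √((4 - 25/3 + 50/9) + 2261) = √(11/9 + 2261) = √(20360/9) = 2*√5090/3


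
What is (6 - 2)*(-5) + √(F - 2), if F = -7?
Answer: -20 + 3*I ≈ -20.0 + 3.0*I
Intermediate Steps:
(6 - 2)*(-5) + √(F - 2) = (6 - 2)*(-5) + √(-7 - 2) = 4*(-5) + √(-9) = -20 + 3*I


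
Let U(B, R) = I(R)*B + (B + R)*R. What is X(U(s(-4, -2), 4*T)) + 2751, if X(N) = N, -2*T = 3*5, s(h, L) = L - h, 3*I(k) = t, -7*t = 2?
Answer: 75407/21 ≈ 3590.8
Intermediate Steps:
t = -2/7 (t = -⅐*2 = -2/7 ≈ -0.28571)
I(k) = -2/21 (I(k) = (⅓)*(-2/7) = -2/21)
T = -15/2 (T = -3*5/2 = -½*15 = -15/2 ≈ -7.5000)
U(B, R) = -2*B/21 + R*(B + R) (U(B, R) = -2*B/21 + (B + R)*R = -2*B/21 + R*(B + R))
X(U(s(-4, -2), 4*T)) + 2751 = ((4*(-15/2))² - 2*(-2 - 1*(-4))/21 + (-2 - 1*(-4))*(4*(-15/2))) + 2751 = ((-30)² - 2*(-2 + 4)/21 + (-2 + 4)*(-30)) + 2751 = (900 - 2/21*2 + 2*(-30)) + 2751 = (900 - 4/21 - 60) + 2751 = 17636/21 + 2751 = 75407/21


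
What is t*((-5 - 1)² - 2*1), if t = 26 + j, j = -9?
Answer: 578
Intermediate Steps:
t = 17 (t = 26 - 9 = 17)
t*((-5 - 1)² - 2*1) = 17*((-5 - 1)² - 2*1) = 17*((-6)² - 2) = 17*(36 - 2) = 17*34 = 578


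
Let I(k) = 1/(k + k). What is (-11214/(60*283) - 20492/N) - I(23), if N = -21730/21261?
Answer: 1417873658081/70720285 ≈ 20049.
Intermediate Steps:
N = -21730/21261 (N = -21730*1/21261 = -21730/21261 ≈ -1.0221)
I(k) = 1/(2*k)
(-11214/(60*283) - 20492/N) - I(23) = (-11214/(60*283) - 20492/(-21730/21261)) - 1/(2*23) = (-11214/16980 - 20492*(-21261/21730)) - 1/(2*23) = (-11214*1/16980 + 217840206/10865) - 1*1/46 = (-1869/2830 + 217840206/10865) - 1/46 = 123293495259/6149590 - 1/46 = 1417873658081/70720285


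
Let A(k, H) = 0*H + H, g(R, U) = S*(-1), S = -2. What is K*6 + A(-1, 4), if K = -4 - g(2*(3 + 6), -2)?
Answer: -32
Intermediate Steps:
g(R, U) = 2 (g(R, U) = -2*(-1) = 2)
A(k, H) = H (A(k, H) = 0 + H = H)
K = -6 (K = -4 - 1*2 = -4 - 2 = -6)
K*6 + A(-1, 4) = -6*6 + 4 = -36 + 4 = -32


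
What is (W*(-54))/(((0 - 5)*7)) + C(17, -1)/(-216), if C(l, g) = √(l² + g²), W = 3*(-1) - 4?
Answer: -54/5 - √290/216 ≈ -10.879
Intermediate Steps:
W = -7 (W = -3 - 4 = -7)
C(l, g) = √(g² + l²)
(W*(-54))/(((0 - 5)*7)) + C(17, -1)/(-216) = (-7*(-54))/(((0 - 5)*7)) + √((-1)² + 17²)/(-216) = 378/((-5*7)) + √(1 + 289)*(-1/216) = 378/(-35) + √290*(-1/216) = 378*(-1/35) - √290/216 = -54/5 - √290/216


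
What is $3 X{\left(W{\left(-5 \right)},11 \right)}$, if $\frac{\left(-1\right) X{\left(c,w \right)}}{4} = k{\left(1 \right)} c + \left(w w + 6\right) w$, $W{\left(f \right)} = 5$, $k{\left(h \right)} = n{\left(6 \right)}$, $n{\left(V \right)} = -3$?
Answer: $-16584$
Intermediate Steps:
$k{\left(h \right)} = -3$
$X{\left(c,w \right)} = 12 c - 4 w \left(6 + w^{2}\right)$ ($X{\left(c,w \right)} = - 4 \left(- 3 c + \left(w w + 6\right) w\right) = - 4 \left(- 3 c + \left(w^{2} + 6\right) w\right) = - 4 \left(- 3 c + \left(6 + w^{2}\right) w\right) = - 4 \left(- 3 c + w \left(6 + w^{2}\right)\right) = 12 c - 4 w \left(6 + w^{2}\right)$)
$3 X{\left(W{\left(-5 \right)},11 \right)} = 3 \left(\left(-24\right) 11 - 4 \cdot 11^{3} + 12 \cdot 5\right) = 3 \left(-264 - 5324 + 60\right) = 3 \left(-5528\right) = -16584$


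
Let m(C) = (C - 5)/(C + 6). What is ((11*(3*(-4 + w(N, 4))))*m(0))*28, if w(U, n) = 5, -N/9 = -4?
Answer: -770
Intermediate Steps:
N = 36 (N = -9*(-4) = 36)
m(C) = (-5 + C)/(6 + C)
((11*(3*(-4 + w(N, 4))))*m(0))*28 = ((11*(3*(-4 + 5)))*((-5 + 0)/(6 + 0)))*28 = ((11*(3*1))*(-5/6))*28 = ((11*3)*((⅙)*(-5)))*28 = (33*(-⅚))*28 = -55/2*28 = -770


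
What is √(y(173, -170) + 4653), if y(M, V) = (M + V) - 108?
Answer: 2*√1137 ≈ 67.439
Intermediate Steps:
y(M, V) = -108 + M + V
√(y(173, -170) + 4653) = √((-108 + 173 - 170) + 4653) = √(-105 + 4653) = √4548 = 2*√1137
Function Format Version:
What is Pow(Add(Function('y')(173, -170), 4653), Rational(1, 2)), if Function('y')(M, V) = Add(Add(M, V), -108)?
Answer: Mul(2, Pow(1137, Rational(1, 2))) ≈ 67.439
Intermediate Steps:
Function('y')(M, V) = Add(-108, M, V)
Pow(Add(Function('y')(173, -170), 4653), Rational(1, 2)) = Pow(Add(Add(-108, 173, -170), 4653), Rational(1, 2)) = Pow(Add(-105, 4653), Rational(1, 2)) = Pow(4548, Rational(1, 2)) = Mul(2, Pow(1137, Rational(1, 2)))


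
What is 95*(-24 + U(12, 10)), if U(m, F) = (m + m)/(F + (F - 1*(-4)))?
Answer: -2185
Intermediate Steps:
U(m, F) = 2*m/(4 + 2*F) (U(m, F) = (2*m)/(F + (F + 4)) = (2*m)/(F + (4 + F)) = (2*m)/(4 + 2*F) = 2*m/(4 + 2*F))
95*(-24 + U(12, 10)) = 95*(-24 + 12/(2 + 10)) = 95*(-24 + 12/12) = 95*(-24 + 12*(1/12)) = 95*(-24 + 1) = 95*(-23) = -2185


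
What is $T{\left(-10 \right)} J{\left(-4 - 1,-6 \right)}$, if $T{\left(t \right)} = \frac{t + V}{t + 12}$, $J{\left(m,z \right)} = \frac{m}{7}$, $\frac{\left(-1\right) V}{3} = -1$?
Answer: $\frac{5}{2} \approx 2.5$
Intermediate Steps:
$V = 3$ ($V = \left(-3\right) \left(-1\right) = 3$)
$J{\left(m,z \right)} = \frac{m}{7}$ ($J{\left(m,z \right)} = m \frac{1}{7} = \frac{m}{7}$)
$T{\left(t \right)} = \frac{3 + t}{12 + t}$ ($T{\left(t \right)} = \frac{t + 3}{t + 12} = \frac{3 + t}{12 + t}$)
$T{\left(-10 \right)} J{\left(-4 - 1,-6 \right)} = \frac{3 - 10}{12 - 10} \frac{-4 - 1}{7} = \frac{1}{2} \left(-7\right) \frac{1}{7} \left(-5\right) = \frac{1}{2} \left(-7\right) \left(- \frac{5}{7}\right) = \left(- \frac{7}{2}\right) \left(- \frac{5}{7}\right) = \frac{5}{2}$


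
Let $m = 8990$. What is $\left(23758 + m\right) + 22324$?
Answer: $55072$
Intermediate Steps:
$\left(23758 + m\right) + 22324 = \left(23758 + 8990\right) + 22324 = 32748 + 22324 = 55072$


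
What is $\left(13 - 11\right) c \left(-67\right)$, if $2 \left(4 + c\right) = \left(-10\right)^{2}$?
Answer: $-6164$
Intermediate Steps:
$c = 46$ ($c = -4 + \frac{\left(-10\right)^{2}}{2} = -4 + \frac{1}{2} \cdot 100 = -4 + 50 = 46$)
$\left(13 - 11\right) c \left(-67\right) = \left(13 - 11\right) 46 \left(-67\right) = 2 \cdot 46 \left(-67\right) = 92 \left(-67\right) = -6164$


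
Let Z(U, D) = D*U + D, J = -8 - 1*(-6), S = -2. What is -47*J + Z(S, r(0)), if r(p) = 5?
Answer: 89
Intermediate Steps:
J = -2 (J = -8 + 6 = -2)
Z(U, D) = D + D*U
-47*J + Z(S, r(0)) = -47*(-2) + 5*(1 - 2) = 94 + 5*(-1) = 94 - 5 = 89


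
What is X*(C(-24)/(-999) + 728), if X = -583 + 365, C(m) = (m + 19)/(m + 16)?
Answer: -634180639/3996 ≈ -1.5870e+5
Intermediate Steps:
C(m) = (19 + m)/(16 + m)
X = -218
X*(C(-24)/(-999) + 728) = -218*(((19 - 24)/(16 - 24))/(-999) + 728) = -218*((-5/(-8))*(-1/999) + 728) = -218*(-⅛*(-5)*(-1/999) + 728) = -218*((5/8)*(-1/999) + 728) = -218*(-5/7992 + 728) = -218*5818171/7992 = -634180639/3996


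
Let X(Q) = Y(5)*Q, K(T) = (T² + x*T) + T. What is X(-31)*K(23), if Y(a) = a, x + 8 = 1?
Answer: -60605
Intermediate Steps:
x = -7 (x = -8 + 1 = -7)
K(T) = T² - 6*T (K(T) = (T² - 7*T) + T = T² - 6*T)
X(Q) = 5*Q
X(-31)*K(23) = (5*(-31))*(23*(-6 + 23)) = -3565*17 = -155*391 = -60605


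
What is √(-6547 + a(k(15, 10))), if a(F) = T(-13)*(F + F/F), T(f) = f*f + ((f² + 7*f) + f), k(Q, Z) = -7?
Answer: I*√7951 ≈ 89.168*I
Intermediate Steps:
T(f) = 2*f² + 8*f (T(f) = f² + (f² + 8*f) = 2*f² + 8*f)
a(F) = 234 + 234*F (a(F) = (2*(-13)*(4 - 13))*(F + F/F) = (2*(-13)*(-9))*(F + 1) = 234*(1 + F) = 234 + 234*F)
√(-6547 + a(k(15, 10))) = √(-6547 + (234 + 234*(-7))) = √(-6547 + (234 - 1638)) = √(-6547 - 1404) = √(-7951) = I*√7951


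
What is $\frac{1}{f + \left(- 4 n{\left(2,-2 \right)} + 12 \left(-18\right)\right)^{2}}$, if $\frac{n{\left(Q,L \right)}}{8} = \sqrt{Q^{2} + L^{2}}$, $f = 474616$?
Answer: $\frac{22061}{11616804312} - \frac{48 \sqrt{2}}{484033513} \approx 1.7588 \cdot 10^{-6}$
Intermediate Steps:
$n{\left(Q,L \right)} = 8 \sqrt{L^{2} + Q^{2}}$ ($n{\left(Q,L \right)} = 8 \sqrt{Q^{2} + L^{2}} = 8 \sqrt{L^{2} + Q^{2}}$)
$\frac{1}{f + \left(- 4 n{\left(2,-2 \right)} + 12 \left(-18\right)\right)^{2}} = \frac{1}{474616 + \left(- 4 \cdot 8 \sqrt{\left(-2\right)^{2} + 2^{2}} + 12 \left(-18\right)\right)^{2}} = \frac{1}{474616 + \left(- 4 \cdot 8 \sqrt{4 + 4} - 216\right)^{2}} = \frac{1}{474616 + \left(- 4 \cdot 8 \sqrt{8} - 216\right)^{2}} = \frac{1}{474616 + \left(- 4 \cdot 8 \cdot 2 \sqrt{2} - 216\right)^{2}} = \frac{1}{474616 + \left(- 4 \cdot 16 \sqrt{2} - 216\right)^{2}} = \frac{1}{474616 + \left(- 64 \sqrt{2} - 216\right)^{2}} = \frac{1}{474616 + \left(-216 - 64 \sqrt{2}\right)^{2}}$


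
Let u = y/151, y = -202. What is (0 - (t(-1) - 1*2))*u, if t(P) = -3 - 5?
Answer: -2020/151 ≈ -13.377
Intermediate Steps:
t(P) = -8
u = -202/151 ≈ -1.3377
(0 - (t(-1) - 1*2))*u = (0 - (-8 - 1*2))*(-202/151) = (0 - (-8 - 2))*(-202/151) = (0 - 1*(-10))*(-202/151) = (0 + 10)*(-202/151) = 10*(-202/151) = -2020/151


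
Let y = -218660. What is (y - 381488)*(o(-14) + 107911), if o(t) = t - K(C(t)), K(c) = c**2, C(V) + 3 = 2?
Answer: -64753568608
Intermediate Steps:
C(V) = -1 (C(V) = -3 + 2 = -1)
o(t) = -1 + t (o(t) = t - 1*(-1)**2 = t - 1*1 = t - 1 = -1 + t)
(y - 381488)*(o(-14) + 107911) = (-218660 - 381488)*((-1 - 14) + 107911) = -600148*(-15 + 107911) = -600148*107896 = -64753568608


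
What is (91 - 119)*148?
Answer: -4144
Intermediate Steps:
(91 - 119)*148 = -28*148 = -4144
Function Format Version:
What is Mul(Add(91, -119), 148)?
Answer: -4144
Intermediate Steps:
Mul(Add(91, -119), 148) = Mul(-28, 148) = -4144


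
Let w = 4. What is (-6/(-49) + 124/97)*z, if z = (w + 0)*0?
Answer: 0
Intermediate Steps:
z = 0 (z = (4 + 0)*0 = 4*0 = 0)
(-6/(-49) + 124/97)*z = (-6/(-49) + 124/97)*0 = (-6*(-1/49) + 124*(1/97))*0 = (6/49 + 124/97)*0 = (6658/4753)*0 = 0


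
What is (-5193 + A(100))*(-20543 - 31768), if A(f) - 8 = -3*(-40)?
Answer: 264955215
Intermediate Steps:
A(f) = 128 (A(f) = 8 - 3*(-40) = 8 + 120 = 128)
(-5193 + A(100))*(-20543 - 31768) = (-5193 + 128)*(-20543 - 31768) = -5065*(-52311) = 264955215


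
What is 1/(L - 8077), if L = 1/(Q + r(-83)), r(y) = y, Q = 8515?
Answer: -8432/68105263 ≈ -0.00012381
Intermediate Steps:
L = 1/8432 (L = 1/(8515 - 83) = 1/8432 ≈ 0.00011860)
1/(L - 8077) = 1/(1/8432 - 8077) = 1/(-68105263/8432) = -8432/68105263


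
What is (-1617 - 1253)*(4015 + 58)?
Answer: -11689510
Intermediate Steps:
(-1617 - 1253)*(4015 + 58) = -2870*4073 = -11689510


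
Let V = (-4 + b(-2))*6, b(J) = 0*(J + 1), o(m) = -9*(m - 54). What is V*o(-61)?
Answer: -24840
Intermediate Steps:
o(m) = 486 - 9*m (o(m) = -9*(-54 + m) = 486 - 9*m)
b(J) = 0 (b(J) = 0*(1 + J) = 0)
V = -24 (V = (-4 + 0)*6 = -4*6 = -24)
V*o(-61) = -24*(486 - 9*(-61)) = -24*(486 + 549) = -24*1035 = -24840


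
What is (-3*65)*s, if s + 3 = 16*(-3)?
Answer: 9945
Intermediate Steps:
s = -51 (s = -3 + 16*(-3) = -3 - 48 = -51)
(-3*65)*s = -3*65*(-51) = -195*(-51) = 9945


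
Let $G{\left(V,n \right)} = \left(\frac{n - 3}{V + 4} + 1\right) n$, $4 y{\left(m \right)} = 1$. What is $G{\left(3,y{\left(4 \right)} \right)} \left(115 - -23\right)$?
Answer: $\frac{1173}{56} \approx 20.946$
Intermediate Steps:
$y{\left(m \right)} = \frac{1}{4}$ ($y{\left(m \right)} = \frac{1}{4} \cdot 1 = \frac{1}{4}$)
$G{\left(V,n \right)} = n \left(1 + \frac{-3 + n}{4 + V}\right)$ ($G{\left(V,n \right)} = \left(\frac{-3 + n}{4 + V} + 1\right) n = \left(1 + \frac{-3 + n}{4 + V}\right) n = n \left(1 + \frac{-3 + n}{4 + V}\right)$)
$G{\left(3,y{\left(4 \right)} \right)} \left(115 - -23\right) = \frac{1 + 3 + \frac{1}{4}}{4 \left(4 + 3\right)} \left(115 - -23\right) = \frac{1}{4} \cdot \frac{1}{7} \cdot \frac{17}{4} \left(115 + \left(24 - 1\right)\right) = \frac{1}{4} \cdot \frac{1}{7} \cdot \frac{17}{4} \left(115 + 23\right) = \frac{17}{112} \cdot 138 = \frac{1173}{56}$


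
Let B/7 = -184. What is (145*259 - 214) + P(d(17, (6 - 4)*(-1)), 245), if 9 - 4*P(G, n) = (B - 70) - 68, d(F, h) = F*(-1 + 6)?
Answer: 150799/4 ≈ 37700.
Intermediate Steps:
B = -1288 (B = 7*(-184) = -1288)
d(F, h) = 5*F (d(F, h) = F*5 = 5*F)
P(G, n) = 1435/4 (P(G, n) = 9/4 - ((-1288 - 70) - 68)/4 = 9/4 - (-1358 - 68)/4 = 9/4 - 1/4*(-1426) = 9/4 + 713/2 = 1435/4)
(145*259 - 214) + P(d(17, (6 - 4)*(-1)), 245) = (145*259 - 214) + 1435/4 = (37555 - 214) + 1435/4 = 37341 + 1435/4 = 150799/4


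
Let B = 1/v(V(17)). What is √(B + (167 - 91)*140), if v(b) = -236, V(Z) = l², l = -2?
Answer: √148151301/118 ≈ 103.15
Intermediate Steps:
V(Z) = 4 (V(Z) = (-2)² = 4)
B = -1/236 (B = 1/(-236) = -1/236 ≈ -0.0042373)
√(B + (167 - 91)*140) = √(-1/236 + (167 - 91)*140) = √(-1/236 + 76*140) = √(-1/236 + 10640) = √(2511039/236) = √148151301/118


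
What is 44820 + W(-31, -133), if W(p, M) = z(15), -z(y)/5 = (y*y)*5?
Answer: 39195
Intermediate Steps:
z(y) = -25*y² (z(y) = -5*y*y*5 = -5*y²*5 = -25*y²)
W(p, M) = -5625 (W(p, M) = -25*15² = -25*225 = -5625)
44820 + W(-31, -133) = 44820 - 5625 = 39195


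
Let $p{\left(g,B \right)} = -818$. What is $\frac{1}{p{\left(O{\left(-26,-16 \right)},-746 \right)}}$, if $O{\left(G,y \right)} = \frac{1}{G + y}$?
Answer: $- \frac{1}{818} \approx -0.0012225$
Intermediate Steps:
$\frac{1}{p{\left(O{\left(-26,-16 \right)},-746 \right)}} = \frac{1}{-818} = - \frac{1}{818}$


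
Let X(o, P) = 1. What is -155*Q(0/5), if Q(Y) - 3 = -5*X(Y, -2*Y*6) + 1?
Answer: 155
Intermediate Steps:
Q(Y) = -1 (Q(Y) = 3 + (-5*1 + 1) = 3 + (-5 + 1) = 3 - 4 = -1)
-155*Q(0/5) = -155*(-1) = 155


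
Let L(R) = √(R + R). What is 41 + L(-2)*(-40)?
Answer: 41 - 80*I ≈ 41.0 - 80.0*I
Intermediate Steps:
L(R) = √2*√R (L(R) = √(2*R) = √2*√R)
41 + L(-2)*(-40) = 41 + (√2*√(-2))*(-40) = 41 + (√2*(I*√2))*(-40) = 41 + (2*I)*(-40) = 41 - 80*I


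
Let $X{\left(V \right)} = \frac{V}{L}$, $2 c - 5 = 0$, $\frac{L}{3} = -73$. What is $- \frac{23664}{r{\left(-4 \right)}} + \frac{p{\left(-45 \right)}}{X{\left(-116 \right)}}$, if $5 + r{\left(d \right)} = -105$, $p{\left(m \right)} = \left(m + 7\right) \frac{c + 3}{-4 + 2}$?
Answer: $\frac{5262429}{12760} \approx 412.42$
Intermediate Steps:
$L = -219$ ($L = 3 \left(-73\right) = -219$)
$c = \frac{5}{2}$ ($c = \frac{5}{2} + \frac{1}{2} \cdot 0 = \frac{5}{2} + 0 = \frac{5}{2} \approx 2.5$)
$X{\left(V \right)} = - \frac{V}{219}$ ($X{\left(V \right)} = \frac{V}{-219} = V \left(- \frac{1}{219}\right) = - \frac{V}{219}$)
$p{\left(m \right)} = - \frac{77}{4} - \frac{11 m}{4}$ ($p{\left(m \right)} = \left(m + 7\right) \frac{\frac{5}{2} + 3}{-4 + 2} = \left(7 + m\right) \frac{11}{2 \left(-2\right)} = \left(7 + m\right) \frac{11}{2} \left(- \frac{1}{2}\right) = \left(7 + m\right) \left(- \frac{11}{4}\right) = - \frac{77}{4} - \frac{11 m}{4}$)
$r{\left(d \right)} = -110$ ($r{\left(d \right)} = -5 - 105 = -110$)
$- \frac{23664}{r{\left(-4 \right)}} + \frac{p{\left(-45 \right)}}{X{\left(-116 \right)}} = - \frac{23664}{-110} + \frac{- \frac{77}{4} - - \frac{495}{4}}{\left(- \frac{1}{219}\right) \left(-116\right)} = \left(-23664\right) \left(- \frac{1}{110}\right) + \frac{- \frac{77}{4} + \frac{495}{4}}{\frac{116}{219}} = \frac{11832}{55} + \frac{209}{2} \cdot \frac{219}{116} = \frac{11832}{55} + \frac{45771}{232} = \frac{5262429}{12760}$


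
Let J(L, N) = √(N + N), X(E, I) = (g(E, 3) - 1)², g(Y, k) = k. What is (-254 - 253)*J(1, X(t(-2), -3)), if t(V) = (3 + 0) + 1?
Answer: -1014*√2 ≈ -1434.0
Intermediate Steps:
t(V) = 4 (t(V) = 3 + 1 = 4)
X(E, I) = 4 (X(E, I) = (3 - 1)² = 2² = 4)
J(L, N) = √2*√N (J(L, N) = √(2*N) = √2*√N)
(-254 - 253)*J(1, X(t(-2), -3)) = (-254 - 253)*(√2*√4) = -507*√2*2 = -1014*√2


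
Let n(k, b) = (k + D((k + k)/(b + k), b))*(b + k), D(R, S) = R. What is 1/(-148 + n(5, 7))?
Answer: -1/78 ≈ -0.012821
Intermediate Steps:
n(k, b) = (b + k)*(k + 2*k/(b + k)) (n(k, b) = (k + (k + k)/(b + k))*(b + k) = (k + (2*k)/(b + k))*(b + k) = (k + 2*k/(b + k))*(b + k) = (b + k)*(k + 2*k/(b + k)))
1/(-148 + n(5, 7)) = 1/(-148 + 5*(2 + 7 + 5)) = 1/(-148 + 5*14) = 1/(-148 + 70) = 1/(-78) = -1/78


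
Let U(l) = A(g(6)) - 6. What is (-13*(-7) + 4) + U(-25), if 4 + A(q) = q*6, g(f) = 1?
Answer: 91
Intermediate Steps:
A(q) = -4 + 6*q (A(q) = -4 + q*6 = -4 + 6*q)
U(l) = -4 (U(l) = (-4 + 6*1) - 6 = (-4 + 6) - 6 = 2 - 6 = -4)
(-13*(-7) + 4) + U(-25) = (-13*(-7) + 4) - 4 = (91 + 4) - 4 = 95 - 4 = 91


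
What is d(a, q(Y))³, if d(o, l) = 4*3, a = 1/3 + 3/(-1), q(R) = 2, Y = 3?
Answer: 1728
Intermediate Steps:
a = -8/3 (a = 1*(⅓) + 3*(-1) = ⅓ - 3 = -8/3 ≈ -2.6667)
d(o, l) = 12
d(a, q(Y))³ = 12³ = 1728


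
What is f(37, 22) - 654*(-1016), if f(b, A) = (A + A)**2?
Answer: 666400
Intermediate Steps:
f(b, A) = 4*A**2 (f(b, A) = (2*A)**2 = 4*A**2)
f(37, 22) - 654*(-1016) = 4*22**2 - 654*(-1016) = 4*484 + 664464 = 1936 + 664464 = 666400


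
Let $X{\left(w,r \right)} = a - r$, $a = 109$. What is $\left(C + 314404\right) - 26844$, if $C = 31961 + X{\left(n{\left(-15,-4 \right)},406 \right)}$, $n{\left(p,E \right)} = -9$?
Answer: $319224$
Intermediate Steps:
$X{\left(w,r \right)} = 109 - r$
$C = 31664$ ($C = 31961 + \left(109 - 406\right) = 31961 - 297 = 31664$)
$\left(C + 314404\right) - 26844 = \left(31664 + 314404\right) - 26844 = 346068 - 26844 = 319224$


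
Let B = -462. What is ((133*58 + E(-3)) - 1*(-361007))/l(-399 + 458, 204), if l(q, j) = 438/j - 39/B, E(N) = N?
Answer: 482651862/2921 ≈ 1.6524e+5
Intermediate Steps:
l(q, j) = 13/154 + 438/j (l(q, j) = 438/j - 39/(-462) = 438/j - 39*(-1/462) = 438/j + 13/154 = 13/154 + 438/j)
((133*58 + E(-3)) - 1*(-361007))/l(-399 + 458, 204) = ((133*58 - 3) - 1*(-361007))/(13/154 + 438/204) = ((7714 - 3) + 361007)/(13/154 + 438*(1/204)) = (7711 + 361007)/(13/154 + 73/34) = 368718/(2921/1309) = 368718*(1309/2921) = 482651862/2921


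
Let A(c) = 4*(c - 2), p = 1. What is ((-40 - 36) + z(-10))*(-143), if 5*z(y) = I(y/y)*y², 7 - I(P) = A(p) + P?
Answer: -17732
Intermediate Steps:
A(c) = -8 + 4*c (A(c) = 4*(-2 + c) = -8 + 4*c)
I(P) = 11 - P (I(P) = 7 - ((-8 + 4*1) + P) = 7 - ((-8 + 4) + P) = 7 - (-4 + P) = 7 + (4 - P) = 11 - P)
z(y) = 2*y² (z(y) = ((11 - y/y)*y²)/5 = ((11 - 1*1)*y²)/5 = ((11 - 1)*y²)/5 = (10*y²)/5 = 2*y²)
((-40 - 36) + z(-10))*(-143) = ((-40 - 36) + 2*(-10)²)*(-143) = (-76 + 2*100)*(-143) = (-76 + 200)*(-143) = 124*(-143) = -17732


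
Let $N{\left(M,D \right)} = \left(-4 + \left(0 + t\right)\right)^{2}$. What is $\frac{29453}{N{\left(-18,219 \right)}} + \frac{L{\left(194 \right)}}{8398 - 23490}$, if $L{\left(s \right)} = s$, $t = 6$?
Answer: $\frac{111125975}{15092} \approx 7363.2$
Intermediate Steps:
$N{\left(M,D \right)} = 4$ ($N{\left(M,D \right)} = \left(-4 + \left(0 + 6\right)\right)^{2} = \left(-4 + 6\right)^{2} = 2^{2} = 4$)
$\frac{29453}{N{\left(-18,219 \right)}} + \frac{L{\left(194 \right)}}{8398 - 23490} = \frac{29453}{4} + \frac{194}{8398 - 23490} = 29453 \cdot \frac{1}{4} + \frac{194}{8398 - 23490} = \frac{29453}{4} + \frac{194}{-15092} = \frac{29453}{4} + 194 \left(- \frac{1}{15092}\right) = \frac{29453}{4} - \frac{97}{7546} = \frac{111125975}{15092}$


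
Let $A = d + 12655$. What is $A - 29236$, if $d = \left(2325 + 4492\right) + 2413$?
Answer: $-7351$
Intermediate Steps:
$d = 9230$ ($d = 6817 + 2413 = 9230$)
$A = 21885$ ($A = 9230 + 12655 = 21885$)
$A - 29236 = 21885 - 29236 = -7351$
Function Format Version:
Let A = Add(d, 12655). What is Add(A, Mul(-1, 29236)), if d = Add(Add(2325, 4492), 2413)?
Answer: -7351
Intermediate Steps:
d = 9230 (d = Add(6817, 2413) = 9230)
A = 21885 (A = Add(9230, 12655) = 21885)
Add(A, Mul(-1, 29236)) = Add(21885, Mul(-1, 29236)) = Add(21885, -29236) = -7351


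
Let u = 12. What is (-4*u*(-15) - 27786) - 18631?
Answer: -45697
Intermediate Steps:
(-4*u*(-15) - 27786) - 18631 = (-4*12*(-15) - 27786) - 18631 = (-48*(-15) - 27786) - 18631 = (720 - 27786) - 18631 = -27066 - 18631 = -45697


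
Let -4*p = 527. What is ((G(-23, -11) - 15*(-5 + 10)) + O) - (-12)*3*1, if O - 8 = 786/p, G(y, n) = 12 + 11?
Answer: -7360/527 ≈ -13.966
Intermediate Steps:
G(y, n) = 23
p = -527/4 (p = -¼*527 = -527/4 ≈ -131.75)
O = 1072/527 (O = 8 + 786/(-527/4) = 8 + 786*(-4/527) = 8 - 3144/527 = 1072/527 ≈ 2.0342)
((G(-23, -11) - 15*(-5 + 10)) + O) - (-12)*3*1 = ((23 - 15*(-5 + 10)) + 1072/527) - (-12)*3*1 = ((23 - 15*5) + 1072/527) - 12*(-3)*1 = ((23 - 1*75) + 1072/527) + 36*1 = ((23 - 75) + 1072/527) + 36 = (-52 + 1072/527) + 36 = -26332/527 + 36 = -7360/527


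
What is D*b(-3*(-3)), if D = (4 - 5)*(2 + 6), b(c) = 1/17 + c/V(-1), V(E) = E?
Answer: 1216/17 ≈ 71.529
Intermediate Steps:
b(c) = 1/17 - c (b(c) = 1/17 + c/(-1) = 1*(1/17) + c*(-1) = 1/17 - c)
D = -8 (D = -1*8 = -8)
D*b(-3*(-3)) = -8*(1/17 - (-3)*(-3)) = -8*(1/17 - 1*9) = -8*(1/17 - 9) = -8*(-152/17) = 1216/17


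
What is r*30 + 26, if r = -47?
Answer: -1384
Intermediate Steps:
r*30 + 26 = -47*30 + 26 = -1410 + 26 = -1384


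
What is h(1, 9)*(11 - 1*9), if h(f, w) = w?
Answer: 18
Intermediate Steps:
h(1, 9)*(11 - 1*9) = 9*(11 - 1*9) = 9*(11 - 9) = 9*2 = 18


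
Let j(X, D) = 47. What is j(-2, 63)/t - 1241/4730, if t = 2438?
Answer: -700812/2882935 ≈ -0.24309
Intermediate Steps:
j(-2, 63)/t - 1241/4730 = 47/2438 - 1241/4730 = -700812/2882935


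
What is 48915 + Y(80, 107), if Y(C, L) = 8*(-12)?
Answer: 48819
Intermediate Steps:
Y(C, L) = -96
48915 + Y(80, 107) = 48915 - 96 = 48819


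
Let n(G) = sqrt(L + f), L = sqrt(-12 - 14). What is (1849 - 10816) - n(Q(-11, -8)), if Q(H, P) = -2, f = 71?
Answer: -8967 - sqrt(71 + I*sqrt(26)) ≈ -8975.4 - 0.30238*I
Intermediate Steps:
L = I*sqrt(26) (L = sqrt(-26) = I*sqrt(26) ≈ 5.099*I)
n(G) = sqrt(71 + I*sqrt(26)) (n(G) = sqrt(I*sqrt(26) + 71) = sqrt(71 + I*sqrt(26)))
(1849 - 10816) - n(Q(-11, -8)) = (1849 - 10816) - sqrt(71 + I*sqrt(26)) = -8967 - sqrt(71 + I*sqrt(26))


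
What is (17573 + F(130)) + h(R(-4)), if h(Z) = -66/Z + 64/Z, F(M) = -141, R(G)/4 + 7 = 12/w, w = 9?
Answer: 592691/34 ≈ 17432.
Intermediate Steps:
R(G) = -68/3 (R(G) = -28 + 4*(12/9) = -28 + 4*(12*(⅑)) = -28 + 4*(4/3) = -28 + 16/3 = -68/3)
h(Z) = -2/Z
(17573 + F(130)) + h(R(-4)) = (17573 - 141) - 2/(-68/3) = 17432 - 2*(-3/68) = 17432 + 3/34 = 592691/34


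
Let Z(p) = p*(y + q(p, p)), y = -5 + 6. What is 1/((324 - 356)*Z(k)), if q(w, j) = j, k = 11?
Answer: -1/4224 ≈ -0.00023674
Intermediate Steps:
y = 1
Z(p) = p*(1 + p)
1/((324 - 356)*Z(k)) = 1/((324 - 356)*(11*(1 + 11))) = 1/(-352*12) = 1/(-32*132) = 1/(-4224) = -1/4224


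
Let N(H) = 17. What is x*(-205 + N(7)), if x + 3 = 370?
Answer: -68996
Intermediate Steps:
x = 367 (x = -3 + 370 = 367)
x*(-205 + N(7)) = 367*(-205 + 17) = 367*(-188) = -68996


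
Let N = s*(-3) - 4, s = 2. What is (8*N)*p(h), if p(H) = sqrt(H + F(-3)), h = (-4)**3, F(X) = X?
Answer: -80*I*sqrt(67) ≈ -654.83*I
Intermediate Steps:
h = -64
N = -10 (N = 2*(-3) - 4 = -6 - 4 = -10)
p(H) = sqrt(-3 + H) (p(H) = sqrt(H - 3) = sqrt(-3 + H))
(8*N)*p(h) = (8*(-10))*sqrt(-3 - 64) = -80*I*sqrt(67)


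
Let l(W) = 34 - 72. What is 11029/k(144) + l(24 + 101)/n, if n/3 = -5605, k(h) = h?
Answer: 3253651/42480 ≈ 76.593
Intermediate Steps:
n = -16815 (n = 3*(-5605) = -16815)
l(W) = -38
11029/k(144) + l(24 + 101)/n = 11029/144 - 38/(-16815) = 11029*(1/144) - 38*(-1/16815) = 11029/144 + 2/885 = 3253651/42480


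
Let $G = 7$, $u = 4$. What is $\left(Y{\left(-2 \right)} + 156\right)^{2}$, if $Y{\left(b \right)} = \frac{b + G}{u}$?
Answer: $\frac{395641}{16} \approx 24728.0$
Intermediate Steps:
$Y{\left(b \right)} = \frac{7}{4} + \frac{b}{4}$ ($Y{\left(b \right)} = \frac{b + 7}{4} = \left(7 + b\right) \frac{1}{4} = \frac{7}{4} + \frac{b}{4}$)
$\left(Y{\left(-2 \right)} + 156\right)^{2} = \left(\left(\frac{7}{4} + \frac{1}{4} \left(-2\right)\right) + 156\right)^{2} = \left(\left(\frac{7}{4} - \frac{1}{2}\right) + 156\right)^{2} = \left(\frac{5}{4} + 156\right)^{2} = \left(\frac{629}{4}\right)^{2} = \frac{395641}{16}$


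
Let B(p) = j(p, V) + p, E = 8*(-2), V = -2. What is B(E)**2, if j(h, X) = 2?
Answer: 196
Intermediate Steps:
E = -16
B(p) = 2 + p
B(E)**2 = (2 - 16)**2 = (-14)**2 = 196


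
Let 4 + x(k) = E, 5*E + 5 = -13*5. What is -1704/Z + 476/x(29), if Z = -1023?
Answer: -76046/3069 ≈ -24.779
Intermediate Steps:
E = -14 (E = -1 + (-13*5)/5 = -1 + (⅕)*(-65) = -1 - 13 = -14)
x(k) = -18 (x(k) = -4 - 14 = -18)
-1704/Z + 476/x(29) = -1704/(-1023) + 476/(-18) = -1704*(-1/1023) + 476*(-1/18) = 568/341 - 238/9 = -76046/3069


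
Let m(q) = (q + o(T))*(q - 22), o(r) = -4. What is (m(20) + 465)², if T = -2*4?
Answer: 187489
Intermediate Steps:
T = -8
m(q) = (-22 + q)*(-4 + q) (m(q) = (q - 4)*(q - 22) = (-4 + q)*(-22 + q) = (-22 + q)*(-4 + q))
(m(20) + 465)² = ((88 + 20² - 26*20) + 465)² = ((88 + 400 - 520) + 465)² = (-32 + 465)² = 433² = 187489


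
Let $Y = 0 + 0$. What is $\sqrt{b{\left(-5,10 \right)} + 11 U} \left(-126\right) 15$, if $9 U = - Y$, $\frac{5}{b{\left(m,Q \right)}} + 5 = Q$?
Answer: $-1890$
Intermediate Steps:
$b{\left(m,Q \right)} = \frac{5}{-5 + Q}$
$Y = 0$
$U = 0$ ($U = \frac{\left(-1\right) 0}{9} = \frac{1}{9} \cdot 0 = 0$)
$\sqrt{b{\left(-5,10 \right)} + 11 U} \left(-126\right) 15 = \sqrt{\frac{5}{-5 + 10} + 11 \cdot 0} \left(-126\right) 15 = \sqrt{\frac{5}{5} + 0} \left(-126\right) 15 = \sqrt{5 \cdot \frac{1}{5} + 0} \left(-126\right) 15 = \sqrt{1 + 0} \left(-126\right) 15 = \sqrt{1} \left(-126\right) 15 = 1 \left(-126\right) 15 = \left(-126\right) 15 = -1890$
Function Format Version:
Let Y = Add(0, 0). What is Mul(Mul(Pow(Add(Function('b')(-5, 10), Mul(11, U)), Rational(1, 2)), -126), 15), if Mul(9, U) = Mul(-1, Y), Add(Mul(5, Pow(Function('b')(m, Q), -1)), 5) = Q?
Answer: -1890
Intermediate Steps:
Function('b')(m, Q) = Mul(5, Pow(Add(-5, Q), -1))
Y = 0
U = 0 (U = Mul(Rational(1, 9), Mul(-1, 0)) = Mul(Rational(1, 9), 0) = 0)
Mul(Mul(Pow(Add(Function('b')(-5, 10), Mul(11, U)), Rational(1, 2)), -126), 15) = Mul(Mul(Pow(Add(Mul(5, Pow(Add(-5, 10), -1)), Mul(11, 0)), Rational(1, 2)), -126), 15) = Mul(Mul(Pow(Add(Mul(5, Pow(5, -1)), 0), Rational(1, 2)), -126), 15) = Mul(Mul(Pow(Add(Mul(5, Rational(1, 5)), 0), Rational(1, 2)), -126), 15) = Mul(Mul(Pow(Add(1, 0), Rational(1, 2)), -126), 15) = Mul(Mul(Pow(1, Rational(1, 2)), -126), 15) = Mul(Mul(1, -126), 15) = Mul(-126, 15) = -1890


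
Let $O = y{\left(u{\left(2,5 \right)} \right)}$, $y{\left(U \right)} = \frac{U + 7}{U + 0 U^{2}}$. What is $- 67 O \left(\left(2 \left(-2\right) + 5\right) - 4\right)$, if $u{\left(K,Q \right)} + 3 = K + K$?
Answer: $1608$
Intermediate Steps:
$u{\left(K,Q \right)} = -3 + 2 K$ ($u{\left(K,Q \right)} = -3 + \left(K + K\right) = -3 + 2 K$)
$y{\left(U \right)} = \frac{7 + U}{U}$ ($y{\left(U \right)} = \frac{7 + U}{U + 0} = \frac{7 + U}{U}$)
$O = 8$ ($O = \frac{7 + \left(-3 + 2 \cdot 2\right)}{-3 + 2 \cdot 2} = \frac{7 + \left(-3 + 4\right)}{-3 + 4} = \frac{7 + 1}{1} = 1 \cdot 8 = 8$)
$- 67 O \left(\left(2 \left(-2\right) + 5\right) - 4\right) = \left(-67\right) 8 \left(\left(2 \left(-2\right) + 5\right) - 4\right) = - 536 \left(\left(-4 + 5\right) - 4\right) = - 536 \left(1 - 4\right) = \left(-536\right) \left(-3\right) = 1608$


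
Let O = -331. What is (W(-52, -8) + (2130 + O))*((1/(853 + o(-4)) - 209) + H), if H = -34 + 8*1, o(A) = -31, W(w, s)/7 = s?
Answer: -112231189/274 ≈ -4.0960e+5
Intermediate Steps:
W(w, s) = 7*s
H = -26 (H = -34 + 8 = -26)
(W(-52, -8) + (2130 + O))*((1/(853 + o(-4)) - 209) + H) = (7*(-8) + (2130 - 331))*((1/(853 - 31) - 209) - 26) = (-56 + 1799)*((1/822 - 209) - 26) = 1743*((1/822 - 209) - 26) = 1743*(-171797/822 - 26) = 1743*(-193169/822) = -112231189/274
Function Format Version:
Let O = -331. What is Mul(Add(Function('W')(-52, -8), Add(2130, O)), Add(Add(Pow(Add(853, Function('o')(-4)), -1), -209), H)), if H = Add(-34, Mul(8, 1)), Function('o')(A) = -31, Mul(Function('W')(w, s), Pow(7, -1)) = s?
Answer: Rational(-112231189, 274) ≈ -4.0960e+5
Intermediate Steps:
Function('W')(w, s) = Mul(7, s)
H = -26 (H = Add(-34, 8) = -26)
Mul(Add(Function('W')(-52, -8), Add(2130, O)), Add(Add(Pow(Add(853, Function('o')(-4)), -1), -209), H)) = Mul(Add(Mul(7, -8), Add(2130, -331)), Add(Add(Pow(Add(853, -31), -1), -209), -26)) = Mul(Add(-56, 1799), Add(Add(Pow(822, -1), -209), -26)) = Mul(1743, Add(Add(Rational(1, 822), -209), -26)) = Mul(1743, Add(Rational(-171797, 822), -26)) = Mul(1743, Rational(-193169, 822)) = Rational(-112231189, 274)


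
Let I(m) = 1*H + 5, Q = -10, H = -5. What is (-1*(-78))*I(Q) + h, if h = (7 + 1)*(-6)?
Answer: -48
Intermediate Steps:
h = -48 (h = 8*(-6) = -48)
I(m) = 0 (I(m) = 1*(-5) + 5 = -5 + 5 = 0)
(-1*(-78))*I(Q) + h = -1*(-78)*0 - 48 = 78*0 - 48 = 0 - 48 = -48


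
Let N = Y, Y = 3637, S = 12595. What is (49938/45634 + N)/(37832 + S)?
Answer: 83010398/1150592859 ≈ 0.072146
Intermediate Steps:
N = 3637
(49938/45634 + N)/(37832 + S) = (49938/45634 + 3637)/(37832 + 12595) = (49938*(1/45634) + 3637)/50427 = (24969/22817 + 3637)*(1/50427) = (83010398/22817)*(1/50427) = 83010398/1150592859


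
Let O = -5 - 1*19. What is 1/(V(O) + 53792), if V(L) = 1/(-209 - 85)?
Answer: 294/15814847 ≈ 1.8590e-5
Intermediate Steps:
O = -24 (O = -5 - 19 = -24)
V(L) = -1/294 (V(L) = 1/(-294) = -1/294)
1/(V(O) + 53792) = 1/(-1/294 + 53792) = 1/(15814847/294) = 294/15814847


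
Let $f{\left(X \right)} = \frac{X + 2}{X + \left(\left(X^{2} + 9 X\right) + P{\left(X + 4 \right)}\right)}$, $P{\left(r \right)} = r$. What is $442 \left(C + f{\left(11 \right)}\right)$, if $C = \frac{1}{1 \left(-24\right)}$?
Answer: $\frac{2431}{492} \approx 4.9411$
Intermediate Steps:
$f{\left(X \right)} = \frac{2 + X}{4 + X^{2} + 11 X}$ ($f{\left(X \right)} = \frac{X + 2}{X + \left(\left(X^{2} + 9 X\right) + \left(X + 4\right)\right)} = \frac{2 + X}{X + \left(\left(X^{2} + 9 X\right) + \left(4 + X\right)\right)} = \frac{2 + X}{X + \left(4 + X^{2} + 10 X\right)} = \frac{2 + X}{4 + X^{2} + 11 X}$)
$C = - \frac{1}{24}$ ($C = \frac{1}{-24} = - \frac{1}{24} \approx -0.041667$)
$442 \left(C + f{\left(11 \right)}\right) = 442 \left(- \frac{1}{24} + \frac{2 + 11}{4 + 11^{2} + 11 \cdot 11}\right) = 442 \left(- \frac{1}{24} + \frac{1}{4 + 121 + 121} \cdot 13\right) = 442 \left(- \frac{1}{24} + \frac{1}{246} \cdot 13\right) = 442 \left(- \frac{1}{24} + \frac{13}{246}\right) = 442 \cdot \frac{11}{984} = \frac{2431}{492}$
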